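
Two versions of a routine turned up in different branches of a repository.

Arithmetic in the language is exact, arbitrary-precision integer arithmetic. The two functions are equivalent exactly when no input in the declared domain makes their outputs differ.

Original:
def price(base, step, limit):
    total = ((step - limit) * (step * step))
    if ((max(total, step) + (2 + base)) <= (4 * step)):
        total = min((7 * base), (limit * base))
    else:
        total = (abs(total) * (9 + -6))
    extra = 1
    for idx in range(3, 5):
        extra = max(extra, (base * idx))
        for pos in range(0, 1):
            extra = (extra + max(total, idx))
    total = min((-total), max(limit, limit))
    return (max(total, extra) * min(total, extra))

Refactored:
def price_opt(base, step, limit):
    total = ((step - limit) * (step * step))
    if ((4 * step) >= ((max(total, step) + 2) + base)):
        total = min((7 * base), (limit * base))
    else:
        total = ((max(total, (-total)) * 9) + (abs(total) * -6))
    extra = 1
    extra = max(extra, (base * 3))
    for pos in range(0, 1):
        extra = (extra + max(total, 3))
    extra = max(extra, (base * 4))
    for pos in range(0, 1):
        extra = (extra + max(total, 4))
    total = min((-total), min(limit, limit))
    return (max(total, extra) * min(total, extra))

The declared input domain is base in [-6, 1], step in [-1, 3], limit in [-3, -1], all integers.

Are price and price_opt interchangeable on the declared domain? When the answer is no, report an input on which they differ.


Although `max(limit, limit)` became `min(limit, limit)`, no input in the stated domain can expose it; all 120 inputs agree.
verdict: equivalent


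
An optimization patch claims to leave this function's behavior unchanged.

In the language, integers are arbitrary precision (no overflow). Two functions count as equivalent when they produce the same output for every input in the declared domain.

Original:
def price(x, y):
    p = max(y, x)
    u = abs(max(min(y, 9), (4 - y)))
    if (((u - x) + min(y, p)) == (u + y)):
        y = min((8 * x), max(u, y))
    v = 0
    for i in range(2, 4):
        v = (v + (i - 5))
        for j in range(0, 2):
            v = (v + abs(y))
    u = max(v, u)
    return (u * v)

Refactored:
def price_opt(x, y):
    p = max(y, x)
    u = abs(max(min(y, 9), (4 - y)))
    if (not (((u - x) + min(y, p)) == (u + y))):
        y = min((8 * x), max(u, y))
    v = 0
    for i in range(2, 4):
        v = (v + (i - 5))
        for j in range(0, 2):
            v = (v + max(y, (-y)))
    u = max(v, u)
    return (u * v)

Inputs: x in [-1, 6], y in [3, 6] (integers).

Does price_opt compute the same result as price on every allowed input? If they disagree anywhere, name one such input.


Input x=-1, y=3: 49 from price versus 729 from price_opt.
verdict: not equivalent; witness: x=-1, y=3


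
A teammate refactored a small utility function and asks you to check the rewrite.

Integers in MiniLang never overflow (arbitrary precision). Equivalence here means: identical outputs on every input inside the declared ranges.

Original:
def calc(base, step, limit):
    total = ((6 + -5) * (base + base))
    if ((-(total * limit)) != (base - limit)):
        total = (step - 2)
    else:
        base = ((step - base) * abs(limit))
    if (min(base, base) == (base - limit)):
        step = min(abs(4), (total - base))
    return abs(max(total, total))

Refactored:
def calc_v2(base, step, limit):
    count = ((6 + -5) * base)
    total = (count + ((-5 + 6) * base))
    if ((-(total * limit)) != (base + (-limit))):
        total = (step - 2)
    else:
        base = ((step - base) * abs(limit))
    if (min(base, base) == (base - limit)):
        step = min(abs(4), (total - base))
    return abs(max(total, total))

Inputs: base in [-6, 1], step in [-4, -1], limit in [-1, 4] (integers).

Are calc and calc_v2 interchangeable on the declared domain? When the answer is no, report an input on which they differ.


This is a faithful refactor — arithmetic usage differs; also constant usage differs; also statement counts differ; also local variable names differ, but the computed results match everywhere.
One worked example (base=-6, step=-2, limit=4) — calc: total = -12; ((-(total * limit)) != (base - limit)) -> true; total = -4; (min(base, base) == (base - limit)) -> false; return 4; calc_v2: count = -6; total = -12; ((-(total * limit)) != (base + (-limit))) -> true; total = -4; (min(base, base) == (base - limit)) -> false; return 4; agreement on 4.
Checked all 192 inputs in the declared domain: the outputs agree on every one.
verdict: equivalent


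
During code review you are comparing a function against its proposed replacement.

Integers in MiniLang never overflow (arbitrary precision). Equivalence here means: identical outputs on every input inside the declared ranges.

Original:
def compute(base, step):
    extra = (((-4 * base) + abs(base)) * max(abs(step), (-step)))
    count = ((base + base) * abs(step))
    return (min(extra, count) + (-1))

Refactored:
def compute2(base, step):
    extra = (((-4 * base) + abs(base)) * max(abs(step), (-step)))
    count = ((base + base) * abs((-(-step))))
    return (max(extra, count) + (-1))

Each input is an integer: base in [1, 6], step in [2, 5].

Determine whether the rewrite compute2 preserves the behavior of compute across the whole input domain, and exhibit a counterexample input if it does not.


Evaluate both at base=1, step=2.
compute: extra := -6 | count := 4 | result -7
compute2: extra := -6 | count := 4 | result 3
-7 and 3 differ, so these are not the same function on this domain.
verdict: not equivalent; witness: base=1, step=2


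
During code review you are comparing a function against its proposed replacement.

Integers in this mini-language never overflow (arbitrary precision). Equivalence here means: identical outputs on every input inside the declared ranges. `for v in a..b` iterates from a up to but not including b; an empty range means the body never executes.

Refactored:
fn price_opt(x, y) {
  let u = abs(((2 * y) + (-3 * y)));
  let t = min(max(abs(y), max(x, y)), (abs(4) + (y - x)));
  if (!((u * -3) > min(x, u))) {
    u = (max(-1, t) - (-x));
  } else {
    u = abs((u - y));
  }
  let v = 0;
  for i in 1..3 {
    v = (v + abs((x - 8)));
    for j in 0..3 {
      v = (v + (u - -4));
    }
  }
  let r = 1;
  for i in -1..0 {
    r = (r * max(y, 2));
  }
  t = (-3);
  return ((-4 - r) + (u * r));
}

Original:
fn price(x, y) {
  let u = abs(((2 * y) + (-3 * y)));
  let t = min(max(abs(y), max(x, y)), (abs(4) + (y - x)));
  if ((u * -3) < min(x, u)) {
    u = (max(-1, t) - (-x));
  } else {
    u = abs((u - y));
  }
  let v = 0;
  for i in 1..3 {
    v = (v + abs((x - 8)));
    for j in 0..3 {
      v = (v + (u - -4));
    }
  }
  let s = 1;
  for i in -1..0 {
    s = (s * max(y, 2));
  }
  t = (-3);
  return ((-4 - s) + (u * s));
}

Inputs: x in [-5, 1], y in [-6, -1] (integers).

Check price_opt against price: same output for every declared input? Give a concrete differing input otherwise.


Run the pair on x=-3, y=-1.
price: u := 1 | t := 1 | ((u * -3) < min(x, u)): false | u := 2 | v := 0 | iter i=1: | v := 11 | iter j=0: | v := 17 | iter j=1: | v := 23 | iter j=2: | v := 29 | iter i=2: | v := 40 | iter j=0: | v := 46 | iter j=1: | v := 52 | iter j=2: | v := 58 | s := 1 | iter i=-1: | s := 2 | t := -3 | result -2
price_opt: u := 1 | t := 1 | (!((u * -3) > min(x, u))): true | u := -2 | v := 0 | iter i=1: | v := 11 | iter j=0: | v := 13 | iter j=1: | v := 15 | iter j=2: | v := 17 | iter i=2: | v := 28 | iter j=0: | v := 30 | iter j=1: | v := 32 | iter j=2: | v := 34 | r := 1 | iter i=-1: | r := 2 | t := -3 | result -10
-2 and -10 differ, so these are not the same function on this domain.
verdict: not equivalent; witness: x=-3, y=-1


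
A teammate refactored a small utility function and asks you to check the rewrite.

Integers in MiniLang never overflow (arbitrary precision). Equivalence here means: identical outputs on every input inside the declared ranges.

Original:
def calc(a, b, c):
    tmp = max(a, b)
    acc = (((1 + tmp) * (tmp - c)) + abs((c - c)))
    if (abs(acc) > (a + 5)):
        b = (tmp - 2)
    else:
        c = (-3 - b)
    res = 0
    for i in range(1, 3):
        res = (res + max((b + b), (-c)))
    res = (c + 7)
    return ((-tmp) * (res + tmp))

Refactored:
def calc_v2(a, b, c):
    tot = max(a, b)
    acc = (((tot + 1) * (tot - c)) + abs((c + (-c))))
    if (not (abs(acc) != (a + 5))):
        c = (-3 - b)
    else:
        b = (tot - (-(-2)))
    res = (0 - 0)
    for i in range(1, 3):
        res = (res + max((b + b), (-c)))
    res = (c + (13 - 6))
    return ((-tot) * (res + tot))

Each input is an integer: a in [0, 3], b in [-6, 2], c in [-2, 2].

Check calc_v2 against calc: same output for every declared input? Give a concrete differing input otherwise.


Not equivalent: a=0, b=1, c=-1 separates them (-4 vs -7).
calc: tmp = 1; acc = 4; (abs(acc) > (a + 5)) -> false; c = -4; res = 0; [i=1]; res = 4; [i=2]; res = 8; res = 3; return -4
calc_v2: tot = 1; acc = 4; (not (abs(acc) != (a + 5))) -> false; b = -1; res = 0; [i=1]; res = 1; [i=2]; res = 2; res = 6; return -7
verdict: not equivalent; witness: a=0, b=1, c=-1


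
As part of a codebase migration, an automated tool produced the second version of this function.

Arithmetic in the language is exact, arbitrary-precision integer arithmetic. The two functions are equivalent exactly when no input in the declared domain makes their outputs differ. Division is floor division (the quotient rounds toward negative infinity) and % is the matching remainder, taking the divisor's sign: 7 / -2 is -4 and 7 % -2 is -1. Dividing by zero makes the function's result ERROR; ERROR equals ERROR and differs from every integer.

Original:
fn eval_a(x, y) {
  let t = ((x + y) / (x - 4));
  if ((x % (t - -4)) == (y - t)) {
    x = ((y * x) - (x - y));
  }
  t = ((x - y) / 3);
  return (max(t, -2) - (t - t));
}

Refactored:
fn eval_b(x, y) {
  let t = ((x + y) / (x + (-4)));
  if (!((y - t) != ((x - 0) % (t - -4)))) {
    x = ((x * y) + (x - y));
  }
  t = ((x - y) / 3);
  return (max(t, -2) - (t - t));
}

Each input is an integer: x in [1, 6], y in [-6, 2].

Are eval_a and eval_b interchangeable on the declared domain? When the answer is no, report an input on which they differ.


There is a counterexample at x=1, y=0: -1 on one side, 0 on the other.
eval_a: t=-1, then ((x % (t - -4)) == (y - t)) is true, then x=-1, then t=-1, then returns -1
eval_b: t=-1, then (!((y - t) != ((x - 0) % (t - -4)))) is true, then x=1, then t=0, then returns 0
verdict: not equivalent; witness: x=1, y=0


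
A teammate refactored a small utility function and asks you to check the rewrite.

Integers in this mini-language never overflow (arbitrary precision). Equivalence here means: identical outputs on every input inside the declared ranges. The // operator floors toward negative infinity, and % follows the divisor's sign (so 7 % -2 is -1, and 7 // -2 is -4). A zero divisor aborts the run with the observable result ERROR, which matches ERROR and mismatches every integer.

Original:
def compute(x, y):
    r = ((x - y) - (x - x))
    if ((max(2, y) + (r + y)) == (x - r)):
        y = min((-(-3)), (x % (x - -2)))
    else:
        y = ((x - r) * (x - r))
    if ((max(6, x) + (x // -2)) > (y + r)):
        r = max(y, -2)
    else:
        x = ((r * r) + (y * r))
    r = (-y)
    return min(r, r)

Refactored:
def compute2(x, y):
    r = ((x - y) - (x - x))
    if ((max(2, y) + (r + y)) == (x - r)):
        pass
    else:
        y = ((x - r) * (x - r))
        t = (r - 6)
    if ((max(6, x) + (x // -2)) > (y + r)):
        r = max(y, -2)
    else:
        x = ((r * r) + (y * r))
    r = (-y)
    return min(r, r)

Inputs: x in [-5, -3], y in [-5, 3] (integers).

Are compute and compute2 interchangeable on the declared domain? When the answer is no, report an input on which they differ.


Try x=-5, y=-3.
compute: r=-2, then ((max(2, y) + (r + y)) == (x - r)) is true, then y=-2, then ((max(6, x) + (x // -2)) > (y + r)) is true, then r=-2, then r=2, then returns 2
compute2: r=-2, then ((max(2, y) + (r + y)) == (x - r)) is true, then ((max(6, x) + (x // -2)) > (y + r)) is true, then r=-2, then r=3, then returns 3
2 and 3 differ, so these are not the same function on this domain.
verdict: not equivalent; witness: x=-5, y=-3


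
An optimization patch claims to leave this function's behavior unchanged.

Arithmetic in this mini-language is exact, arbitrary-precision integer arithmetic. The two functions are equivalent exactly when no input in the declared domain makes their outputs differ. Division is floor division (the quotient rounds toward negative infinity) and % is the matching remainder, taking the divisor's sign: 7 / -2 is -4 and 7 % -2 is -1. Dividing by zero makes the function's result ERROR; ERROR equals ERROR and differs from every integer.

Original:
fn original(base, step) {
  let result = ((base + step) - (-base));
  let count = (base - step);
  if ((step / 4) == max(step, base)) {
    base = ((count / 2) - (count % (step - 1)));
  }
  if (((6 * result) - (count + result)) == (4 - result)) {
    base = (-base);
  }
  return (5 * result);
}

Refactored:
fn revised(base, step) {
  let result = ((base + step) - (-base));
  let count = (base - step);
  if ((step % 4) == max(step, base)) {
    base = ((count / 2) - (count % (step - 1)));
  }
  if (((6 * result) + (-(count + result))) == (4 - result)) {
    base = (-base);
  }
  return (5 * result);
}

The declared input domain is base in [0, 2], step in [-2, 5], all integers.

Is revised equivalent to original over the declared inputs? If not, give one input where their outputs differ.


Consider the input base=0, step=1.
original: result=1, then count=-1, then ((step / 4) == max(step, base)) is false, then (((6 * result) - (count + result)) == (4 - result)) is false, then returns 5
revised: result=1, then count=-1, then ((step % 4) == max(step, base)) is true, then a zero divisor aborts: ERROR
5 vs ERROR — the two versions disagree here.
verdict: not equivalent; witness: base=0, step=1


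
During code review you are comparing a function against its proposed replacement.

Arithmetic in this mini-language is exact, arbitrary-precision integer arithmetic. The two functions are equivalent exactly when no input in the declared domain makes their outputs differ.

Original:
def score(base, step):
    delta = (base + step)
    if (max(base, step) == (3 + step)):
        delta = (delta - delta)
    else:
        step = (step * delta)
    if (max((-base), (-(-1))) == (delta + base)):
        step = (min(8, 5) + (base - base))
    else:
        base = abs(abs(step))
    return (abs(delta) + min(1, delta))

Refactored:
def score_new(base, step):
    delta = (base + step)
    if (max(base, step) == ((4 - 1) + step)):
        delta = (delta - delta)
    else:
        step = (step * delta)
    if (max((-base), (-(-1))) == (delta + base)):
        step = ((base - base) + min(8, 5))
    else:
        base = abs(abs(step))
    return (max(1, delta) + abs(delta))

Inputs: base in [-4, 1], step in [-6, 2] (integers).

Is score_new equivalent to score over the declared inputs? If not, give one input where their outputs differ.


Not equivalent: base=-4, step=-6 separates them (0 vs 11).
score: delta := -10 | (max(base, step) == (3 + step)): false | step := 60 | (max((-base), (-(-1))) == (delta + base)): false | base := 60 | result 0
score_new: delta := -10 | (max(base, step) == ((4 - 1) + step)): false | step := 60 | (max((-base), (-(-1))) == (delta + base)): false | base := 60 | result 11
verdict: not equivalent; witness: base=-4, step=-6


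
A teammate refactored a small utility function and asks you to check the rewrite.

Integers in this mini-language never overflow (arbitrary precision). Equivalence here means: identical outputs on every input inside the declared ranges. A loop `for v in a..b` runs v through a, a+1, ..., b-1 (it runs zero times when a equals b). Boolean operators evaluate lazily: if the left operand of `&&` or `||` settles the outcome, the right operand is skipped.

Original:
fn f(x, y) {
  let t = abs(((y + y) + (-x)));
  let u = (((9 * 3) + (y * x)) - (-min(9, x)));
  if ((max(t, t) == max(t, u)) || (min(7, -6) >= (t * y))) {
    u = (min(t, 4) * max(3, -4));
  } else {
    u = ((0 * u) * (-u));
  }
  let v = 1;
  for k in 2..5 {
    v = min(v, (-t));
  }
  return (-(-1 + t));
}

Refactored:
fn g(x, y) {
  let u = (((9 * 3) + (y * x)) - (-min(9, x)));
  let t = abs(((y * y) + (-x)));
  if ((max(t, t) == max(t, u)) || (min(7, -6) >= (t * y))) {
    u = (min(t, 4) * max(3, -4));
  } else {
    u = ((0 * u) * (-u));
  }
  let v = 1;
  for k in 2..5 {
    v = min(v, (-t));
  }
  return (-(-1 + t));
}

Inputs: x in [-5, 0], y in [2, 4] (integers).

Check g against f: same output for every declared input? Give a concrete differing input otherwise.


Evaluate both at x=-5, y=3.
f: t=11, then u=7, then ((max(t, t) == max(t, u)) || (min(7, -6) >= (t * y))) is true, then u=12, then v=1, then (k=2), then v=-11, then (k=3), then v=-11, then (k=4), then v=-11, then returns -10
g: u=7, then t=14, then ((max(t, t) == max(t, u)) || (min(7, -6) >= (t * y))) is true, then u=12, then v=1, then (k=2), then v=-14, then (k=3), then v=-14, then (k=4), then v=-14, then returns -13
-10 and -13 differ, so these are not the same function on this domain.
verdict: not equivalent; witness: x=-5, y=3


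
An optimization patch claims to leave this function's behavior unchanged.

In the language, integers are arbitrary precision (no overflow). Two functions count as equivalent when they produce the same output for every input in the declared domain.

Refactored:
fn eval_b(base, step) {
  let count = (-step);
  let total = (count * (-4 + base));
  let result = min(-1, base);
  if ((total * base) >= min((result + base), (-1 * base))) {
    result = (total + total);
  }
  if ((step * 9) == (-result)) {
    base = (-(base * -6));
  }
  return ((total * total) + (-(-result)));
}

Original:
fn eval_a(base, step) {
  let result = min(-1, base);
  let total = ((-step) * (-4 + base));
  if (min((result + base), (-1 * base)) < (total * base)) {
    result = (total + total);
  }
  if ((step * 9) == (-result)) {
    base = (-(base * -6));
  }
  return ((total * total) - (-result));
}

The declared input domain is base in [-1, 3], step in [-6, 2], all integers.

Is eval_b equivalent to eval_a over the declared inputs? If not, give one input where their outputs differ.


Run the pair on base=3, step=-1.
eval_a: result becomes -1; next total becomes -1; next (min((result + base), (-1 * base)) < (total * base)) evaluates to false; next ((step * 9) == (-result)) evaluates to false; next final value 0
eval_b: count becomes 1; next total becomes -1; next result becomes -1; next ((total * base) >= min((result + base), (-1 * base))) evaluates to true; next result becomes -2; next ((step * 9) == (-result)) evaluates to false; next final value -1
0 != -1, so the rewrite changes behavior.
verdict: not equivalent; witness: base=3, step=-1


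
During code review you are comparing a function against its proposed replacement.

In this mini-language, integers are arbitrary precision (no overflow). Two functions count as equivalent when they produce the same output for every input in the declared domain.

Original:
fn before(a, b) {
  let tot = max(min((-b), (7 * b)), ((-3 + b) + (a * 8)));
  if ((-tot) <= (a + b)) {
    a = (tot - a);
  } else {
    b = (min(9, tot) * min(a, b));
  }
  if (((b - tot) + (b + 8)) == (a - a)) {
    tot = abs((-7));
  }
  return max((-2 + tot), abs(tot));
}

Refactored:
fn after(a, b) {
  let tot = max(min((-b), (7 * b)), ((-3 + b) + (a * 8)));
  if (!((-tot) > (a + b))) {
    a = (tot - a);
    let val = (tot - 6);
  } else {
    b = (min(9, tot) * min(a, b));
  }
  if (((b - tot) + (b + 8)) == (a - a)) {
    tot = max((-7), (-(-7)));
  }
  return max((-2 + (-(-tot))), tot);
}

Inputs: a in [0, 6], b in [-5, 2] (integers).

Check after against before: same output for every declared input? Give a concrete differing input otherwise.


Take a=0, b=-5.
before: tot=-8, then ((-tot) <= (a + b)) is false, then b=40, then (((b - tot) + (b + 8)) == (a - a)) is false, then returns 8
after: tot=-8, then (!((-tot) > (a + b))) is false, then b=40, then (((b - tot) + (b + 8)) == (a - a)) is false, then returns -8
8 vs -8 — the two versions disagree here.
verdict: not equivalent; witness: a=0, b=-5


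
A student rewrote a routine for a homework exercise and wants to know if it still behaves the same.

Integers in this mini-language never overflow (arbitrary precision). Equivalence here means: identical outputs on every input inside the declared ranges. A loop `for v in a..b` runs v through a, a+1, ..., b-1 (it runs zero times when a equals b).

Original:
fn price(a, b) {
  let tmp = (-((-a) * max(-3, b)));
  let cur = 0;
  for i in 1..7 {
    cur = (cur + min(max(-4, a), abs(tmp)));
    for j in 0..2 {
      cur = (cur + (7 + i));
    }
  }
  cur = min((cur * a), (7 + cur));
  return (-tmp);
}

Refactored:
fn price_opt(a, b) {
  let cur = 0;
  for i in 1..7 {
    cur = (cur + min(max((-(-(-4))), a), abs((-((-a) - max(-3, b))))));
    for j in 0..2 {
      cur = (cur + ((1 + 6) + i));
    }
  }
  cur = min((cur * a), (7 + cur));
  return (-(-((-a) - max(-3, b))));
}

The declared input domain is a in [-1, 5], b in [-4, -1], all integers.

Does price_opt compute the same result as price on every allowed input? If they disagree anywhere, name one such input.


These are not equivalent — on a=-1, b=-4 the outputs split (-3 vs 4).
price: tmp = 3; cur = 0; [i=1]; cur = -1; [j=0]; cur = 7; [j=1]; cur = 15; [i=2]; cur = 14; [j=0]; cur = 23; [j=1]; cur = 32; [i=3]; cur = 31; [j=0]; cur = 41; [j=1]; cur = 51; [i=4]; cur = 50; [j=0]; cur = 61; [j=1]; cur = 72; [i=5]; cur = 71; [j=0]; cur = 83; [j=1]; cur = 95; [i=6]; cur = 94; [j=0]; cur = 107; [j=1]; cur = 120; cur = -120; return -3
price_opt: cur = 0; [i=1]; cur = -1; [j=0]; cur = 7; [j=1]; cur = 15; [i=2]; cur = 14; [j=0]; cur = 23; [j=1]; cur = 32; [i=3]; cur = 31; [j=0]; cur = 41; [j=1]; cur = 51; [i=4]; cur = 50; [j=0]; cur = 61; [j=1]; cur = 72; [i=5]; cur = 71; [j=0]; cur = 83; [j=1]; cur = 95; [i=6]; cur = 94; [j=0]; cur = 107; [j=1]; cur = 120; cur = -120; return 4
verdict: not equivalent; witness: a=-1, b=-4


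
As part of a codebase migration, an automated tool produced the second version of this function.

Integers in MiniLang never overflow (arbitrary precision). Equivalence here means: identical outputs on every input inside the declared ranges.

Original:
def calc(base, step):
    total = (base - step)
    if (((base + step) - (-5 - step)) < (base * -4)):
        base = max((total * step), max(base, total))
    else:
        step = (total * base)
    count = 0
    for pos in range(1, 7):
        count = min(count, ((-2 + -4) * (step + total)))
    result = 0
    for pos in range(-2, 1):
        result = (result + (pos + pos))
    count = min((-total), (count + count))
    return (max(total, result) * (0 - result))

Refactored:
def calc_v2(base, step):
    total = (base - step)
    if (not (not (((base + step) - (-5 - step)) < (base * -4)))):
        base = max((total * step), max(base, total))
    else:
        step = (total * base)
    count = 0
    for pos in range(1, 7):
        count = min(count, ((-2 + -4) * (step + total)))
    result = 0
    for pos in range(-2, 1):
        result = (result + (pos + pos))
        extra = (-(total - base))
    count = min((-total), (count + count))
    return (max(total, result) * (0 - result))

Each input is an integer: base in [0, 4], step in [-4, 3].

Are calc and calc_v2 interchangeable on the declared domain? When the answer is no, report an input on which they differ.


The two are interchangeable: statement counts differ; and local variable names differ; and boolean connective usage differs; and arithmetic usage differs, and every declared input agrees.
One worked example (base=2, step=-3) — calc: total = 5; (((base + step) - (-5 - step)) < (base * -4)) -> false; step = 10; count = 0; [pos=1]; count = -90; [pos=2]; count = -90; [pos=3]; count = -90; [pos=4]; count = -90; [pos=5]; count = -90; [pos=6]; count = -90; result = 0; [pos=-2]; result = -4; [pos=-1]; result = -6; [pos=0]; result = -6; count = -180; return 30; calc_v2: total = 5; (not (not (((base + step) - (-5 - step)) < (base * -4)))) -> false; step = 10; count = 0; [pos=1]; count = -90; [pos=2]; count = -90; [pos=3]; count = -90; [pos=4]; count = -90; [pos=5]; count = -90; [pos=6]; count = -90; result = 0; [pos=-2]; result = -4; extra = -3; [pos=-1]; result = -6; extra = -3; [pos=0]; result = -6; extra = -3; count = -180; return 30; agreement on 30.
An exhaustive pass over the 40 declared inputs shows identical outputs.
verdict: equivalent


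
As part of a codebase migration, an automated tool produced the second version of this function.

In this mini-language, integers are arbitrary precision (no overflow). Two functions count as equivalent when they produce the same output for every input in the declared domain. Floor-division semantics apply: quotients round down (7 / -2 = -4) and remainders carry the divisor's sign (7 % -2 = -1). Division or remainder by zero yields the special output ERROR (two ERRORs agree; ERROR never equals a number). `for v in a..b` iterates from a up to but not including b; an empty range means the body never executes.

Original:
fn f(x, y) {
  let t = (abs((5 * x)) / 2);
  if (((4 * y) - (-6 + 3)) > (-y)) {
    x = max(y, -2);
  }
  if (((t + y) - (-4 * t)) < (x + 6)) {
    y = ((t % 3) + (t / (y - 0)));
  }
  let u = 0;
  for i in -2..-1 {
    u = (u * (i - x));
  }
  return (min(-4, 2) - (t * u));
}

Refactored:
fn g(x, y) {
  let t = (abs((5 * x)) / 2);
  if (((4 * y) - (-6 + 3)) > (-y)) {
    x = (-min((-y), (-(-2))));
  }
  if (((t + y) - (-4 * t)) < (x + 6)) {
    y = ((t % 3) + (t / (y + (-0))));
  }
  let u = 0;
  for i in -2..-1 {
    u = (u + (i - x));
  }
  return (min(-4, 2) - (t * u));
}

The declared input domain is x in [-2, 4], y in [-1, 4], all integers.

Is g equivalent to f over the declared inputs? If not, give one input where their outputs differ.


Try x=-2, y=0.
f: t = 5; (((4 * y) - (-6 + 3)) > (-y)) -> true; x = 0; (((t + y) - (-4 * t)) < (x + 6)) -> false; u = 0; [i=-2]; u = 0; return -4
g: t = 5; (((4 * y) - (-6 + 3)) > (-y)) -> true; x = 0; (((t + y) - (-4 * t)) < (x + 6)) -> false; u = 0; [i=-2]; u = -2; return 6
-4 and 6 differ, so these are not the same function on this domain.
verdict: not equivalent; witness: x=-2, y=0


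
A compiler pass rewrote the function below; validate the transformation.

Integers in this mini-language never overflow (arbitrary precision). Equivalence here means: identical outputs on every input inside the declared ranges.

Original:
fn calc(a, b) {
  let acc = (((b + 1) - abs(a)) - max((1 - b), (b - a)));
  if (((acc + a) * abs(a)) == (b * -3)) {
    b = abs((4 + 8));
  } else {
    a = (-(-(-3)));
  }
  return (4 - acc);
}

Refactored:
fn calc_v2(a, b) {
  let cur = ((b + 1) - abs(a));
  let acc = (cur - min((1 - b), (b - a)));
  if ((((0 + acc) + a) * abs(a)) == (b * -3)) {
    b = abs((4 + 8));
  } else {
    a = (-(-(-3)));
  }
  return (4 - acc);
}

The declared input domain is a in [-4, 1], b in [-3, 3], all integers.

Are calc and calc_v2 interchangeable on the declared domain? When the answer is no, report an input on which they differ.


The rewrite breaks on a=-4, b=-3, where the results are 14 and 11.
calc: acc = -10; (((acc + a) * abs(a)) == (b * -3)) -> false; a = -3; return 14
calc_v2: cur = -6; acc = -7; ((((0 + acc) + a) * abs(a)) == (b * -3)) -> false; a = -3; return 11
verdict: not equivalent; witness: a=-4, b=-3


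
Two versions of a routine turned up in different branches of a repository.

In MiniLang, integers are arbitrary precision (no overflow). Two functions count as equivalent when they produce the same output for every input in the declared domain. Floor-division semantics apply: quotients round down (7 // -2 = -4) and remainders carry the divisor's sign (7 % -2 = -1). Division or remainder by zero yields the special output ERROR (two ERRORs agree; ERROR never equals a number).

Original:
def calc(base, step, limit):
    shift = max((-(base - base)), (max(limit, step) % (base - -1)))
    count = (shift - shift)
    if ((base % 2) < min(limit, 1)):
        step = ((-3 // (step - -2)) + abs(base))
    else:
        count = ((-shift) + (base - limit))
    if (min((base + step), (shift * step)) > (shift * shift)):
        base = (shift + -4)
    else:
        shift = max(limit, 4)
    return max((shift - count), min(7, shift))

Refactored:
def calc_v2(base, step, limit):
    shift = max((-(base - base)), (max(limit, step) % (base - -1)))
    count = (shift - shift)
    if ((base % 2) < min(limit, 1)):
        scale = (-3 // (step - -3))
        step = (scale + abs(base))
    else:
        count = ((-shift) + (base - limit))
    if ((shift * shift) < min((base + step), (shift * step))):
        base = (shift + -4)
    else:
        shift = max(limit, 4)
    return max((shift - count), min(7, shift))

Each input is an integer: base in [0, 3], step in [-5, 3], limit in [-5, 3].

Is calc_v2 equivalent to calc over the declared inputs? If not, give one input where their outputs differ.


The rewrite breaks on base=0, step=-3, limit=1, where the results are 4 and ERROR.
calc: shift=0, then count=0, then ((base % 2) < min(limit, 1)) is true, then step=3, then (min((base + step), (shift * step)) > (shift * shift)) is false, then shift=4, then returns 4
calc_v2: shift=0, then count=0, then ((base % 2) < min(limit, 1)) is true, then a zero divisor aborts: ERROR
verdict: not equivalent; witness: base=0, step=-3, limit=1


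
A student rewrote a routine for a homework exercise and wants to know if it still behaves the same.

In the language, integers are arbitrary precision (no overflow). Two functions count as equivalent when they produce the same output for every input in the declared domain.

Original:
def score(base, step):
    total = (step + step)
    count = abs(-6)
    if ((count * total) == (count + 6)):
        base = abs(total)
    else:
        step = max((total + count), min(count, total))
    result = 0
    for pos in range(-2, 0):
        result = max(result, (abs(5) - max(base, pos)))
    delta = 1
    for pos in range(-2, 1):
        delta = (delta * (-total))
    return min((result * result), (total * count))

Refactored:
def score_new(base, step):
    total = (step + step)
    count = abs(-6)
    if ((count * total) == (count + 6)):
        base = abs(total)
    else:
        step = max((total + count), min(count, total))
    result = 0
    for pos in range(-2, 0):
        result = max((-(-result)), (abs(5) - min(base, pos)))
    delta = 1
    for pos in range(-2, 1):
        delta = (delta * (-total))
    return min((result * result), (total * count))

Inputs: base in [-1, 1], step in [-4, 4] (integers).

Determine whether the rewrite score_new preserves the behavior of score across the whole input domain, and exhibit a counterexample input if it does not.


Evaluate both at base=-1, step=1.
score: total becomes 2; next count becomes 6; next ((count * total) == (count + 6)) evaluates to true; next base becomes 2; next result becomes 0; next at pos=-2:; next result becomes 3; next at pos=-1:; next result becomes 3; next delta becomes 1; next at pos=-2:; next delta becomes -2; next at pos=-1:; next delta becomes 4; next at pos=0:; next delta becomes -8; next final value 9
score_new: total becomes 2; next count becomes 6; next ((count * total) == (count + 6)) evaluates to true; next base becomes 2; next result becomes 0; next at pos=-2:; next result becomes 7; next at pos=-1:; next result becomes 7; next delta becomes 1; next at pos=-2:; next delta becomes -2; next at pos=-1:; next delta becomes 4; next at pos=0:; next delta becomes -8; next final value 12
9 against 12: the behavior changed.
verdict: not equivalent; witness: base=-1, step=1


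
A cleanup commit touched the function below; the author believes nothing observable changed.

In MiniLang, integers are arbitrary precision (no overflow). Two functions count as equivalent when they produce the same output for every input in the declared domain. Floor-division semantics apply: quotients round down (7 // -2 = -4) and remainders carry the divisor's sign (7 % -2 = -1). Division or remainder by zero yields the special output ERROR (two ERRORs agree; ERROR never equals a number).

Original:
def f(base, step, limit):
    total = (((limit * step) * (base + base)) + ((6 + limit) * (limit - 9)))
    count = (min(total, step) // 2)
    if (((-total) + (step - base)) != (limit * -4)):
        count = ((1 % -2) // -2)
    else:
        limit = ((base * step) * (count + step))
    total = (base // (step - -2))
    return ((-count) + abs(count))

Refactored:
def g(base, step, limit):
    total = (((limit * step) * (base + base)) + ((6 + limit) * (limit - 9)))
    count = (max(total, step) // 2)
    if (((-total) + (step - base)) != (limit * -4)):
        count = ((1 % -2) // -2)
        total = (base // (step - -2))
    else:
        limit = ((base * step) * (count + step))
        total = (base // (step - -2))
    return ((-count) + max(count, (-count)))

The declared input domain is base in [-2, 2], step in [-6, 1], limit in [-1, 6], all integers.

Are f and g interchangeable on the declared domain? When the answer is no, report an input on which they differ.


These are not equivalent — on base=-2, step=-4, limit=4 the outputs split (4 vs 0).
f: total becomes 14; next count becomes -2; next (((-total) + (step - base)) != (limit * -4)) evaluates to false; next limit becomes -48; next total becomes 1; next final value 4
g: total becomes 14; next count becomes 7; next (((-total) + (step - base)) != (limit * -4)) evaluates to false; next limit becomes 24; next total becomes 1; next final value 0
verdict: not equivalent; witness: base=-2, step=-4, limit=4


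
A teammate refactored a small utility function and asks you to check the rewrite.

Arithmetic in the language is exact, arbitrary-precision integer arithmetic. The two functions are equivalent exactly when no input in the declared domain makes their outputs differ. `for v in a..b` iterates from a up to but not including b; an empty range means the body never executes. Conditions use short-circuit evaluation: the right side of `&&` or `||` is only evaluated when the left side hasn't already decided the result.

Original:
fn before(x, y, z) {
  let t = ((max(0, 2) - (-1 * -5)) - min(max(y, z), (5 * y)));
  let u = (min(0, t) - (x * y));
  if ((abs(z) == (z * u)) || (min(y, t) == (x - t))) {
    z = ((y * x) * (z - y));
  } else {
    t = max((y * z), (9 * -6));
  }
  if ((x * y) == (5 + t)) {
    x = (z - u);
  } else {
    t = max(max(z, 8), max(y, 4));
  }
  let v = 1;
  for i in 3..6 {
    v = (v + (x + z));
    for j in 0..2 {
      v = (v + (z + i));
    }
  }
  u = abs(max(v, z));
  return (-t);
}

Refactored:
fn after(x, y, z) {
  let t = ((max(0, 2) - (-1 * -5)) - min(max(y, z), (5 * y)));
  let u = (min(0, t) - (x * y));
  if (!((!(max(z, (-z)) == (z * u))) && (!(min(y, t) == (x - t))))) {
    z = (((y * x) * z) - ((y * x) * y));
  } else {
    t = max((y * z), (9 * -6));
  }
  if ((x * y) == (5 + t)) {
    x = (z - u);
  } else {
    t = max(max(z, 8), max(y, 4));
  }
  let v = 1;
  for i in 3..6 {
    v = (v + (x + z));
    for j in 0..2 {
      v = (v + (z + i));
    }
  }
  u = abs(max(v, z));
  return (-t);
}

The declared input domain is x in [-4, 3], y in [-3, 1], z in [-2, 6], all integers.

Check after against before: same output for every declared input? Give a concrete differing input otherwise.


The two are interchangeable: boolean connective usage differs, and min/max/abs usage differs, and arithmetic usage differs, and every declared input agrees.
One worked example (x=2, y=-2, z=1) — before: t becomes 7; next u becomes 4; next ((abs(z) == (z * u)) || (min(y, t) == (x - t))) evaluates to false; next t becomes -2; next ((x * y) == (5 + t)) evaluates to false; next t becomes 8; next v becomes 1; next at i=3:; next v becomes 4; next at j=0:; next v becomes 8; next at j=1:; next v becomes 12; next at i=4:; next v becomes 15; next at j=0:; next v becomes 20; next at j=1:; next v becomes 25; next at i=5:; next v becomes 28; next at j=0:; next v becomes 34; next at j=1:; next v becomes 40; next u becomes 40; next final value -8; after: t becomes 7; next u becomes 4; next (!((!(max(z, (-z)) == (z * u))) && (!(min(y, t) == (x - t))))) evaluates to false; next t becomes -2; next ((x * y) == (5 + t)) evaluates to false; next t becomes 8; next v becomes 1; next at i=3:; next v becomes 4; next at j=0:; next v becomes 8; next at j=1:; next v becomes 12; next at i=4:; next v becomes 15; next at j=0:; next v becomes 20; next at j=1:; next v becomes 25; next at i=5:; next v becomes 28; next at j=0:; next v becomes 34; next at j=1:; next v becomes 40; next u becomes 40; next final value -8; agreement on -8.
Every one of the 360 inputs gives matching results.
verdict: equivalent


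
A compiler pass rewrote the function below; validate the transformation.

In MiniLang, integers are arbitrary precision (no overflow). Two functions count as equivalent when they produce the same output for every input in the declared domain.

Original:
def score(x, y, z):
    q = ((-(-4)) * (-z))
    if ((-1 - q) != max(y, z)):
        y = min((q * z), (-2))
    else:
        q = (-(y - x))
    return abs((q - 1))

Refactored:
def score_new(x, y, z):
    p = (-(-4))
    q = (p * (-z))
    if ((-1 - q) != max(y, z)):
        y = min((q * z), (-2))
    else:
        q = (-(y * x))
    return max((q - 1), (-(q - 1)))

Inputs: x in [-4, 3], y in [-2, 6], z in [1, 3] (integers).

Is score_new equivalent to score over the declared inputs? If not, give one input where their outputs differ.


Run the pair on x=-4, y=3, z=1.
score: q = -4; ((-1 - q) != max(y, z)) -> false; q = -7; return 8
score_new: p = 4; q = -4; ((-1 - q) != max(y, z)) -> false; q = 12; return 11
8 != 11, so the rewrite changes behavior.
verdict: not equivalent; witness: x=-4, y=3, z=1


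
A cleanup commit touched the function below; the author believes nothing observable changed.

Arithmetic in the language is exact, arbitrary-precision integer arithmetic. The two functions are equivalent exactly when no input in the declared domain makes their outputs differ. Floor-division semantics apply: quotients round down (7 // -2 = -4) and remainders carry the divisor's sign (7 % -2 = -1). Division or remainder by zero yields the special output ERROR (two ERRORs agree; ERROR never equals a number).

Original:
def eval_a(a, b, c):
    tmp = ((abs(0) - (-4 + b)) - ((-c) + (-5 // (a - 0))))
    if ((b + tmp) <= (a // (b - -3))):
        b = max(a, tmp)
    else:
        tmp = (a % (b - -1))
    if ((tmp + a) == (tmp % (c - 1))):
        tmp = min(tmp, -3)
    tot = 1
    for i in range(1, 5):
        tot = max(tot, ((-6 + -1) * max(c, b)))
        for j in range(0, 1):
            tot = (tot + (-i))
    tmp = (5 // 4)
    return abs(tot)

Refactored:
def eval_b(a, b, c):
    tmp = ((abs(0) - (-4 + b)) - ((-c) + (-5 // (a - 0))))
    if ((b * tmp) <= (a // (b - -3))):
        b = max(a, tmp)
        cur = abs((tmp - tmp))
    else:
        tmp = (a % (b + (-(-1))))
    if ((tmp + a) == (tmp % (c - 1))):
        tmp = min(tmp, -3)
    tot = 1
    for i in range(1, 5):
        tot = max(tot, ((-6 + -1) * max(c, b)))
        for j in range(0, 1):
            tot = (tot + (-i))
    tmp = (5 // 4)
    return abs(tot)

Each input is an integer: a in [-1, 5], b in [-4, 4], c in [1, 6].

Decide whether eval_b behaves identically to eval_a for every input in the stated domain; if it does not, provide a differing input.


These are not equivalent — on a=-1, b=-1, c=2 the outputs split (ERROR vs 9).
eval_a: tmp=2, then ((b + tmp) <= (a // (b - -3))) is false, then a zero divisor aborts: ERROR
eval_b: tmp=2, then ((b * tmp) <= (a // (b - -3))) is true, then b=2, then cur=0, then ((tmp + a) == (tmp % (c - 1))) is false, then tot=1, then (i=1), then tot=1, then (j=0), then tot=0, then (i=2), then tot=0, then (j=0), then tot=-2, then (i=3), then tot=-2, then (j=0), then tot=-5, then (i=4), then tot=-5, then (j=0), then tot=-9, then tmp=1, then returns 9
verdict: not equivalent; witness: a=-1, b=-1, c=2
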